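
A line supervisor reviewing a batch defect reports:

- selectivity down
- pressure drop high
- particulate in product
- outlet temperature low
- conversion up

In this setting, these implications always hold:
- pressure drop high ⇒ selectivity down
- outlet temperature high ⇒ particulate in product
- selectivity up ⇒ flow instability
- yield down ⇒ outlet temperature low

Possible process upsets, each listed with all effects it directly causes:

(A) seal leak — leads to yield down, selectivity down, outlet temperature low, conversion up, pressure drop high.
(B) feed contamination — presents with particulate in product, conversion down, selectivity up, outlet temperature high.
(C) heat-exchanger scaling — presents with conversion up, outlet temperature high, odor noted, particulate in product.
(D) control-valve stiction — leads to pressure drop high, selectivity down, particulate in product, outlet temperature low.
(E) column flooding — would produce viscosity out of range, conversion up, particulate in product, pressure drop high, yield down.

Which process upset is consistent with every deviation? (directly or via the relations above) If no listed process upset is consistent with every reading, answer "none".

E

For each candidate, compare predicted effects to what was observed:
(A) seal leak — selectivity down match; pressure drop high match; particulate in product miss; outlet temperature low match; conversion up match
(B) feed contamination — selectivity down miss; pressure drop high miss; particulate in product match; outlet temperature low miss; conversion up miss
(C) heat-exchanger scaling — selectivity down miss; pressure drop high miss; particulate in product match; outlet temperature low miss; conversion up match
(D) control-valve stiction — selectivity down match; pressure drop high match; particulate in product match; outlet temperature low match; conversion up miss
(E) column flooding — selectivity down match (via pressure drop high → selectivity down); pressure drop high match; particulate in product match; outlet temperature low match (via yield down → outlet temperature low); conversion up match
Only (E) is consistent with every observation.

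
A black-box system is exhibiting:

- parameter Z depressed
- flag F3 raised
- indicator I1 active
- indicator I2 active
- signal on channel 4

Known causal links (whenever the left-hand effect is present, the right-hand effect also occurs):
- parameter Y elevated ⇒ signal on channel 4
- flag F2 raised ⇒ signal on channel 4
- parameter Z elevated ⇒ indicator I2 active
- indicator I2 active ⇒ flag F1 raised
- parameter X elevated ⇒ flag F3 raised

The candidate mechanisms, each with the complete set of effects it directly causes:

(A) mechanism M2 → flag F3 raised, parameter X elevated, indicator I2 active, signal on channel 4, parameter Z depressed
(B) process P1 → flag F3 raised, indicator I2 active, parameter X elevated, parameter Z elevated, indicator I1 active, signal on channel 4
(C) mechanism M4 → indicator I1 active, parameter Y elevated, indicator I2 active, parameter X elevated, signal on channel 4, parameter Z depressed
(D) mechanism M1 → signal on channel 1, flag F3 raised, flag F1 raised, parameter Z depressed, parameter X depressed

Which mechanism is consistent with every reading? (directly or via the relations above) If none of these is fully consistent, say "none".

Testing each hypothesis:
(A) mechanism M2 — parameter Z depressed yes; flag F3 raised yes; indicator I1 active NO; indicator I2 active yes; signal on channel 4 yes
(B) process P1 — parameter Z depressed NO; flag F3 raised yes; indicator I1 active yes; indicator I2 active yes; signal on channel 4 yes
(C) mechanism M4 — accounts for every observation (flag F3 raised via parameter X elevated → flag F3 raised)
(D) mechanism M1 — parameter Z depressed yes; flag F3 raised yes; indicator I1 active NO; indicator I2 active NO; signal on channel 4 NO
(C) alone accounts for all the evidence.

C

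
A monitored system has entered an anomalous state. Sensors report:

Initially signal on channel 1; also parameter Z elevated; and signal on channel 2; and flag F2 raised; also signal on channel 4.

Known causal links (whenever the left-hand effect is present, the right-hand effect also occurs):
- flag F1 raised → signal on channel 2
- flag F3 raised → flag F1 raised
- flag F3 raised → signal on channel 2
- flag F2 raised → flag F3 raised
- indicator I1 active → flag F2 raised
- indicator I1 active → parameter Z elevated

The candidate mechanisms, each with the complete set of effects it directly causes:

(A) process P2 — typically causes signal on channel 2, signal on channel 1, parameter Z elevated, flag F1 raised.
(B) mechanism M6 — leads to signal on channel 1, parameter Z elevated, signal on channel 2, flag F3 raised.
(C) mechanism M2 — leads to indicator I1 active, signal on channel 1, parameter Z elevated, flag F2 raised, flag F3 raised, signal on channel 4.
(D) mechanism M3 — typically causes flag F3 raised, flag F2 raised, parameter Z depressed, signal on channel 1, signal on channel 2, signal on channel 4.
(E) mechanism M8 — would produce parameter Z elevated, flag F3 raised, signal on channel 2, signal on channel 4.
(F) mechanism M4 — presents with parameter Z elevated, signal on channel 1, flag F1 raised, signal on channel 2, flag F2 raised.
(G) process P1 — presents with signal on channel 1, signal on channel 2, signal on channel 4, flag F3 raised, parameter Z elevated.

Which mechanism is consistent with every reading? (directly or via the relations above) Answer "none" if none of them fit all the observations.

C

Testing each hypothesis:
(A) process P2 — signal on channel 1 yes; parameter Z elevated yes; signal on channel 2 yes; flag F2 raised NO; signal on channel 4 NO
(B) mechanism M6 — does not account for flag F2 raised, signal on channel 4
(C) mechanism M2 — signal on channel 1 yes; parameter Z elevated yes; signal on channel 2 yes (through flag F3 raised → signal on channel 2); flag F2 raised yes; signal on channel 4 yes
(D) mechanism M3 — fails on parameter Z elevated (predicts parameter Z depressed, not parameter Z elevated)
(E) mechanism M8 — does not account for signal on channel 1, flag F2 raised
(F) mechanism M4 — signal on channel 1 yes; parameter Z elevated yes; signal on channel 2 yes; flag F2 raised yes; signal on channel 4 NO
(G) process P1 — does not account for flag F2 raised
(C) alone accounts for all the evidence.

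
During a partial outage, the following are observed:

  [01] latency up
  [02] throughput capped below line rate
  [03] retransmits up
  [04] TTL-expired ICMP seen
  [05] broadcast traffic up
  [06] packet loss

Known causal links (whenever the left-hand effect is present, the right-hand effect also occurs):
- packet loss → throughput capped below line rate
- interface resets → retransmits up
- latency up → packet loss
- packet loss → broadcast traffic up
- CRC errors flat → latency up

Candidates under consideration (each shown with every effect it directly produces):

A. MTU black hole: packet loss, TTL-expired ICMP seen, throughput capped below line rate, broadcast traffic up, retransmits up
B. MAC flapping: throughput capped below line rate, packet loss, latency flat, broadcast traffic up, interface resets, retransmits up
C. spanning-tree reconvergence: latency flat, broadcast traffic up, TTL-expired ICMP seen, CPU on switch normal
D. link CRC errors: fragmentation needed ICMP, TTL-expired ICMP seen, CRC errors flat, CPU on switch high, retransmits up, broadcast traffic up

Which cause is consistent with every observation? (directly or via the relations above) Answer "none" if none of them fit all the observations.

D

Per-candidate check:
(A) MTU black hole — latency up -; throughput capped below line rate +; retransmits up +; TTL-expired ICMP seen +; broadcast traffic up +; packet loss +
(B) MAC flapping — latency up -; throughput capped below line rate +; retransmits up +; TTL-expired ICMP seen -; broadcast traffic up +; packet loss +
(C) spanning-tree reconvergence — latency up -; throughput capped below line rate -; retransmits up -; TTL-expired ICMP seen +; broadcast traffic up +; packet loss -
(D) link CRC errors — accounts for every observation (latency up through CRC errors flat → latency up)
(D) is the only candidate with no mismatches.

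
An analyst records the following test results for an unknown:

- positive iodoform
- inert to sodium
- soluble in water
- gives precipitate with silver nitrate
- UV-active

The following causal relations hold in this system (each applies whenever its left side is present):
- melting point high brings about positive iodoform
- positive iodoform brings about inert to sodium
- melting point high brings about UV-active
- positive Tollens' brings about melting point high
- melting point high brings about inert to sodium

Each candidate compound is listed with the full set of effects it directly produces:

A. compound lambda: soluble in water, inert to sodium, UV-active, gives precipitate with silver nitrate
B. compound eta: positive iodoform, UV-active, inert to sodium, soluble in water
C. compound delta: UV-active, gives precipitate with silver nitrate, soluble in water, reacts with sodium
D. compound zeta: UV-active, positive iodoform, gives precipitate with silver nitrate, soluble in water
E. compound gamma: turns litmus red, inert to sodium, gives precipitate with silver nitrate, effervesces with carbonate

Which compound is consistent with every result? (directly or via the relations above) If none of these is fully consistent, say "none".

Per-candidate check:
(A) compound lambda — does not account for positive iodoform
(B) compound eta — does not account for gives precipitate with silver nitrate
(C) compound delta — fails on positive iodoform, inert to sodium (predicts reacts with sodium, not inert to sodium)
(D) compound zeta — positive iodoform +; inert to sodium + (via positive iodoform → inert to sodium); soluble in water +; gives precipitate with silver nitrate +; UV-active +
(E) compound gamma — positive iodoform -; inert to sodium +; soluble in water -; gives precipitate with silver nitrate +; UV-active -
Only (D) is consistent with every observation.

D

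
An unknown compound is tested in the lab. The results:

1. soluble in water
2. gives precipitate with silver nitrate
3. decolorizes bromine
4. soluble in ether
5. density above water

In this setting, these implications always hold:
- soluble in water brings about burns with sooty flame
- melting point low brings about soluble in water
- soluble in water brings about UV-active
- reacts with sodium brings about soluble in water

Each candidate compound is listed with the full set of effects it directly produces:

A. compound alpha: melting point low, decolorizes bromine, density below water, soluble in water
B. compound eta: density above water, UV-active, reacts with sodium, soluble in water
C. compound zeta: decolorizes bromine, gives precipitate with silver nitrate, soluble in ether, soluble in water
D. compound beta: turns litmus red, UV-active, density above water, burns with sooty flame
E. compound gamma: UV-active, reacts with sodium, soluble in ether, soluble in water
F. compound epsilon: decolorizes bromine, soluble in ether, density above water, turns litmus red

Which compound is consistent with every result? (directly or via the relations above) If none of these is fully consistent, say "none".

Per-candidate check:
(A) compound alpha — soluble in water match; gives precipitate with silver nitrate miss; decolorizes bromine match; soluble in ether miss; density above water miss
(B) compound eta — soluble in water match; gives precipitate with silver nitrate miss; decolorizes bromine miss; soluble in ether miss; density above water match
(C) compound zeta — does not account for density above water
(D) compound beta — does not account for soluble in water, gives precipitate with silver nitrate, decolorizes bromine, soluble in ether
(E) compound gamma — soluble in water match; gives precipitate with silver nitrate miss; decolorizes bromine miss; soluble in ether match; density above water miss
(F) compound epsilon — does not account for soluble in water, gives precipitate with silver nitrate
No candidate is consistent with all observations.

none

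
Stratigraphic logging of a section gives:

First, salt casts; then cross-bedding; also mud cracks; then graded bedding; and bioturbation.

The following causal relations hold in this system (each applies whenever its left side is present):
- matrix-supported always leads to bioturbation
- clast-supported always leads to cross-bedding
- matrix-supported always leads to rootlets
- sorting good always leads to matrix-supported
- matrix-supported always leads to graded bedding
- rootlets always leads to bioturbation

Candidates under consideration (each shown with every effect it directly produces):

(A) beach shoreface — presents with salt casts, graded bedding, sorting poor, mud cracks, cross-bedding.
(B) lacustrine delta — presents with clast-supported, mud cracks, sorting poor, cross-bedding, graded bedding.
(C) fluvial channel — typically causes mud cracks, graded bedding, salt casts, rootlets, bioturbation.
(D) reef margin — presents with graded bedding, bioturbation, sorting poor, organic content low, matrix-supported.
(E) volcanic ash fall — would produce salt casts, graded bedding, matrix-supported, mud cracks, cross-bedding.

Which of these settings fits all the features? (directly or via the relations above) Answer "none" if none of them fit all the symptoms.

Per-candidate check:
(A) beach shoreface — salt casts +; cross-bedding +; mud cracks +; graded bedding +; bioturbation -
(B) lacustrine delta — salt casts -; cross-bedding +; mud cracks +; graded bedding +; bioturbation -
(C) fluvial channel — salt casts +; cross-bedding -; mud cracks +; graded bedding +; bioturbation +
(D) reef margin — does not account for salt casts, cross-bedding, mud cracks
(E) volcanic ash fall — accounts for every observation (bioturbation through matrix-supported → bioturbation)
(E) alone accounts for all the evidence.

E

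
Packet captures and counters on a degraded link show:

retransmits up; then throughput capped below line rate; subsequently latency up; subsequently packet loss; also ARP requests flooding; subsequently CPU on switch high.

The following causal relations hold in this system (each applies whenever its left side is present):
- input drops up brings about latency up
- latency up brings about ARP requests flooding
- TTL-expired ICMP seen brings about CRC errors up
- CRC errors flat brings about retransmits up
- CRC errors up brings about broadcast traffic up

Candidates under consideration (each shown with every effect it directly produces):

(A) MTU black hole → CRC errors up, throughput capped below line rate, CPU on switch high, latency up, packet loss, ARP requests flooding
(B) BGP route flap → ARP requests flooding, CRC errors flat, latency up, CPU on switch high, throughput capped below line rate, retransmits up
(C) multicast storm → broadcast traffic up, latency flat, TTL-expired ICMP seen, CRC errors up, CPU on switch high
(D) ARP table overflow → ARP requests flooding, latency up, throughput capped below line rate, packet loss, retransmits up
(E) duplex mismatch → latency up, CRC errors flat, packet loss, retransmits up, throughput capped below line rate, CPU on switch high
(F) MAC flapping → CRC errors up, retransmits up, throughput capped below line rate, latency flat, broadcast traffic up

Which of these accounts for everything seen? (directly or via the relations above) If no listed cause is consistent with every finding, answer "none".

E

For each candidate, compare predicted effects to what was observed:
(A) MTU black hole — does not account for retransmits up
(B) BGP route flap — retransmits up yes; throughput capped below line rate yes; latency up yes; packet loss NO; ARP requests flooding yes; CPU on switch high yes
(C) multicast storm — retransmits up NO; throughput capped below line rate NO; latency up NO; packet loss NO; ARP requests flooding NO; CPU on switch high yes
(D) ARP table overflow — does not account for CPU on switch high
(E) duplex mismatch — accounts for every observation (ARP requests flooding by latency up → ARP requests flooding)
(F) MAC flapping — fails on latency up, packet loss, ARP requests flooding, CPU on switch high (predicts latency flat, not latency up)
Only (E) is consistent with every observation.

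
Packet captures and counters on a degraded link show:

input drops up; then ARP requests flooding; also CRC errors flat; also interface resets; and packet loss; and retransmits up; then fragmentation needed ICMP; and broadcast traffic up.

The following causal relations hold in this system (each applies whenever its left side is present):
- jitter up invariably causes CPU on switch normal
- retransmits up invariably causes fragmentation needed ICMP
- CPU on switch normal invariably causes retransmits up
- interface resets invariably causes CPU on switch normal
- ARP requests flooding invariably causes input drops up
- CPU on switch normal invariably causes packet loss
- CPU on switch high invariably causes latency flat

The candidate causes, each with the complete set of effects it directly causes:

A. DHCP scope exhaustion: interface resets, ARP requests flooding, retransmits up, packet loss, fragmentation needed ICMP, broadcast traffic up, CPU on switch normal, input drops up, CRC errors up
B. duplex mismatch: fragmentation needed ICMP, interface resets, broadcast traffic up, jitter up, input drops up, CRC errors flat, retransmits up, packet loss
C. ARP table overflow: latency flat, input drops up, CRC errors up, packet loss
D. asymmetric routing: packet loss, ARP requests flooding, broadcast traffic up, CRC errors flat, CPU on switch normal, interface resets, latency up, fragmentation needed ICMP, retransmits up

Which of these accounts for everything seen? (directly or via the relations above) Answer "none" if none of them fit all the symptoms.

D

Per-candidate check:
(A) DHCP scope exhaustion — fails on CRC errors flat (predicts CRC errors up, not CRC errors flat)
(B) duplex mismatch — does not account for ARP requests flooding
(C) ARP table overflow — fails on ARP requests flooding, CRC errors flat, interface resets, retransmits up, fragmentation needed ICMP, broadcast traffic up (predicts CRC errors up, not CRC errors flat)
(D) asymmetric routing — input drops up ✓ (via ARP requests flooding → input drops up); ARP requests flooding ✓; CRC errors flat ✓; interface resets ✓; packet loss ✓; retransmits up ✓; fragmentation needed ICMP ✓; broadcast traffic up ✓
(D) alone accounts for all the evidence.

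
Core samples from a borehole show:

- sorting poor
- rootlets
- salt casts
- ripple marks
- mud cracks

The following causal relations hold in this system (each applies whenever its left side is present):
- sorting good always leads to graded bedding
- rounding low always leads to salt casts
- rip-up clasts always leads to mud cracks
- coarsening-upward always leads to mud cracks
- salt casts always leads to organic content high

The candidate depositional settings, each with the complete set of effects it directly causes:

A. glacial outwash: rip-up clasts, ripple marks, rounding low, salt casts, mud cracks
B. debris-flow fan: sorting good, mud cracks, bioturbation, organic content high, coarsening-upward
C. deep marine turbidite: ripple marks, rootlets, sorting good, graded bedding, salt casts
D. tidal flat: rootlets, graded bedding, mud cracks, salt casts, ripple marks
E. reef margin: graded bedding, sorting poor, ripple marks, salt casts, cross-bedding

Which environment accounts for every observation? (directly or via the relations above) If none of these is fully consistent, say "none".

none

For each candidate, compare predicted effects to what was observed:
(A) glacial outwash — sorting poor NO; rootlets NO; salt casts yes; ripple marks yes; mud cracks yes
(B) debris-flow fan — fails on sorting poor, rootlets, salt casts, ripple marks (predicts sorting good, not sorting poor)
(C) deep marine turbidite — sorting poor NO; rootlets yes; salt casts yes; ripple marks yes; mud cracks NO
(D) tidal flat — sorting poor NO; rootlets yes; salt casts yes; ripple marks yes; mud cracks yes
(E) reef margin — does not account for rootlets, mud cracks
None of the listed candidates fits everything.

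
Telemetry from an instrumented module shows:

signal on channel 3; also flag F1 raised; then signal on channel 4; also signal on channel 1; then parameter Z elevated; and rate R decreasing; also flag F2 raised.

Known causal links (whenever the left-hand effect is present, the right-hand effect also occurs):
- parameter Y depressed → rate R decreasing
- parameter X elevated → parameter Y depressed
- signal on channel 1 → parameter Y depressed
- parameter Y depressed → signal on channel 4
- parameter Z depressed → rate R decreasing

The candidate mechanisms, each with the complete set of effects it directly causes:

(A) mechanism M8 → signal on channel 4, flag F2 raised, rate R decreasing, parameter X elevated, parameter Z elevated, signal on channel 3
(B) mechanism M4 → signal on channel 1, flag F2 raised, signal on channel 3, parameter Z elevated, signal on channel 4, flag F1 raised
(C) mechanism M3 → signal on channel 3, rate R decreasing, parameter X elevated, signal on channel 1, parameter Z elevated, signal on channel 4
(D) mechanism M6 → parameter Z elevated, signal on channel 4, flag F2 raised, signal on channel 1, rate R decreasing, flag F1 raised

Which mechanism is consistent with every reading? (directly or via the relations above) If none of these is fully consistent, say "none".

B

Checking each candidate against the observations:
(A) mechanism M8 — signal on channel 3 ✓; flag F1 raised ✗; signal on channel 4 ✓; signal on channel 1 ✗; parameter Z elevated ✓; rate R decreasing ✓; flag F2 raised ✓
(B) mechanism M4 — accounts for every observation (rate R decreasing by signal on channel 1 → parameter Y depressed → rate R decreasing)
(C) mechanism M3 — does not account for flag F1 raised, flag F2 raised
(D) mechanism M6 — does not account for signal on channel 3
Only (B) is consistent with every observation.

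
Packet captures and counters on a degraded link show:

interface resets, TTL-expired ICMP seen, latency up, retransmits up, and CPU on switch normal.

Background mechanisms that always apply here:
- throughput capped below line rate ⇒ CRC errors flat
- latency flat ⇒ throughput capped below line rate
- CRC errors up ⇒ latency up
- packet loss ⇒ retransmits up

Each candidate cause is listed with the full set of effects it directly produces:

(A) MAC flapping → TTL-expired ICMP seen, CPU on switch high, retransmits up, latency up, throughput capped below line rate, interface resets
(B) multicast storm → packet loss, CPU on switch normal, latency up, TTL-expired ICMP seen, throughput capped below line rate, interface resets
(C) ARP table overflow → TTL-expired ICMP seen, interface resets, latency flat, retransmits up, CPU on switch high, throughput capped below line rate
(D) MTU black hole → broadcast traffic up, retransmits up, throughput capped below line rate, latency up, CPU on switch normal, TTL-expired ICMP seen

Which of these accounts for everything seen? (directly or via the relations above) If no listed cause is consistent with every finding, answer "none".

Checking each candidate against the observations:
(A) MAC flapping — fails on CPU on switch normal (predicts CPU on switch high, not CPU on switch normal)
(B) multicast storm — accounts for every observation (retransmits up by packet loss → retransmits up)
(C) ARP table overflow — interface resets match; TTL-expired ICMP seen match; latency up miss; retransmits up match; CPU on switch normal miss
(D) MTU black hole — does not account for interface resets
Only (B) is consistent with every observation.

B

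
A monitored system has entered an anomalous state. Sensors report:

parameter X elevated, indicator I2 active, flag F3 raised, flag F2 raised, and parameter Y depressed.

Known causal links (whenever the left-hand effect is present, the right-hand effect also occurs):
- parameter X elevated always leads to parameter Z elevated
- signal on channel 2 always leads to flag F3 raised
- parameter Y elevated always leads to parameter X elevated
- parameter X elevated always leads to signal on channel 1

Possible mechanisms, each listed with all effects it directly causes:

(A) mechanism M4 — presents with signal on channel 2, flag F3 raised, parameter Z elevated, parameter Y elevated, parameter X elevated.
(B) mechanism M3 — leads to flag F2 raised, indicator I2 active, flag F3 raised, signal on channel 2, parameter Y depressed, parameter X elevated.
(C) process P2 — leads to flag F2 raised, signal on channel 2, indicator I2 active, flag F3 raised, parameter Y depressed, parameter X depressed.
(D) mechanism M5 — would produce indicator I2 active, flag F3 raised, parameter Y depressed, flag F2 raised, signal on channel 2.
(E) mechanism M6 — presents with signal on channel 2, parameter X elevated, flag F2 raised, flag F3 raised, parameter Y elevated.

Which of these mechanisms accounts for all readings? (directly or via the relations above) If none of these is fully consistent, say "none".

B

For each candidate, compare predicted effects to what was observed:
(A) mechanism M4 — parameter X elevated yes; indicator I2 active NO; flag F3 raised yes; flag F2 raised NO; parameter Y depressed NO
(B) mechanism M3 — parameter X elevated yes; indicator I2 active yes; flag F3 raised yes; flag F2 raised yes; parameter Y depressed yes
(C) process P2 — fails on parameter X elevated (predicts parameter X depressed, not parameter X elevated)
(D) mechanism M5 — parameter X elevated NO; indicator I2 active yes; flag F3 raised yes; flag F2 raised yes; parameter Y depressed yes
(E) mechanism M6 — parameter X elevated yes; indicator I2 active NO; flag F3 raised yes; flag F2 raised yes; parameter Y depressed NO
(B) is the only candidate with no mismatches.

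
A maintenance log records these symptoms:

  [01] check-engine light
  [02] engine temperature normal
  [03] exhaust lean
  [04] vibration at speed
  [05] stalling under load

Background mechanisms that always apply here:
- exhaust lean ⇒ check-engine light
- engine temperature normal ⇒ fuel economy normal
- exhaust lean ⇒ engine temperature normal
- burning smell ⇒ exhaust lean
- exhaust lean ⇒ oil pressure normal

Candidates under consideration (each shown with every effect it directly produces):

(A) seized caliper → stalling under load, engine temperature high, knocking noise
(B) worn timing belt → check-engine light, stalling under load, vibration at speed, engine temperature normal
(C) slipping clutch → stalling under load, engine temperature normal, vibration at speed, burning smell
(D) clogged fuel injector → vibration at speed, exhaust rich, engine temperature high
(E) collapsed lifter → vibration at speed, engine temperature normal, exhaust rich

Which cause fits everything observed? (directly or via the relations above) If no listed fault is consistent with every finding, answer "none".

Checking each candidate against the observations:
(A) seized caliper — fails on check-engine light, engine temperature normal, exhaust lean, vibration at speed (predicts engine temperature high, not engine temperature normal)
(B) worn timing belt — check-engine light yes; engine temperature normal yes; exhaust lean NO; vibration at speed yes; stalling under load yes
(C) slipping clutch — accounts for every observation (check-engine light via burning smell → exhaust lean → check-engine light)
(D) clogged fuel injector — check-engine light NO; engine temperature normal NO; exhaust lean NO; vibration at speed yes; stalling under load NO
(E) collapsed lifter — check-engine light NO; engine temperature normal yes; exhaust lean NO; vibration at speed yes; stalling under load NO
Only (C) is consistent with every observation.

C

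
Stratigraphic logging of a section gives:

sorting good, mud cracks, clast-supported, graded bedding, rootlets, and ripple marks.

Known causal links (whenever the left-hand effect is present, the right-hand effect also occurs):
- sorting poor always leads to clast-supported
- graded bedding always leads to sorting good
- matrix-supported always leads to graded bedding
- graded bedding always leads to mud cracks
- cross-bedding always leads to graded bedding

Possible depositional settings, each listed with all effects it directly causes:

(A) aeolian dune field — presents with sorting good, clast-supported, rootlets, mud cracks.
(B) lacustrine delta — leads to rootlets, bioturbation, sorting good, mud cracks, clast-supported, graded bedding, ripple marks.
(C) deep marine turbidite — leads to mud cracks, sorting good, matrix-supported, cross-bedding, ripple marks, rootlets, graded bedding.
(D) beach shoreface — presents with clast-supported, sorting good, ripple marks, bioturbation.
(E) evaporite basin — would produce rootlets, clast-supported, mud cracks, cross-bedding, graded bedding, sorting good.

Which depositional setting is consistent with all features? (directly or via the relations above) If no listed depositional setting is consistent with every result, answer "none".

Testing each hypothesis:
(A) aeolian dune field — sorting good yes; mud cracks yes; clast-supported yes; graded bedding NO; rootlets yes; ripple marks NO
(B) lacustrine delta — sorting good yes; mud cracks yes; clast-supported yes; graded bedding yes; rootlets yes; ripple marks yes
(C) deep marine turbidite — fails on clast-supported (predicts matrix-supported, not clast-supported)
(D) beach shoreface — sorting good yes; mud cracks NO; clast-supported yes; graded bedding NO; rootlets NO; ripple marks yes
(E) evaporite basin — sorting good yes; mud cracks yes; clast-supported yes; graded bedding yes; rootlets yes; ripple marks NO
(B) alone accounts for all the evidence.

B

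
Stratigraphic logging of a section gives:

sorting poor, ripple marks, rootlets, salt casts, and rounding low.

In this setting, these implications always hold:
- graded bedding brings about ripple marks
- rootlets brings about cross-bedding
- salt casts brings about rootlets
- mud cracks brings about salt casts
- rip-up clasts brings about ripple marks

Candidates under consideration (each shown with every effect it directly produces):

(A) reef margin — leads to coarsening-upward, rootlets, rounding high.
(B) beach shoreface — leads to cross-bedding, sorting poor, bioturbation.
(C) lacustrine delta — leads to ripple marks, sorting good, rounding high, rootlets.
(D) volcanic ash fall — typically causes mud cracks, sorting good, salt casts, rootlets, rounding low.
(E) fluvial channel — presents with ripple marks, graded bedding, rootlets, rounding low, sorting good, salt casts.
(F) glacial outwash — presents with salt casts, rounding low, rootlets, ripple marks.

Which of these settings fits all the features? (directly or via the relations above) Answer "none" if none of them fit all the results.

Testing each hypothesis:
(A) reef margin — sorting poor NO; ripple marks NO; rootlets yes; salt casts NO; rounding low NO
(B) beach shoreface — sorting poor yes; ripple marks NO; rootlets NO; salt casts NO; rounding low NO
(C) lacustrine delta — sorting poor NO; ripple marks yes; rootlets yes; salt casts NO; rounding low NO
(D) volcanic ash fall — fails on sorting poor, ripple marks (predicts sorting good, not sorting poor)
(E) fluvial channel — sorting poor NO; ripple marks yes; rootlets yes; salt casts yes; rounding low yes
(F) glacial outwash — does not account for sorting poor
Every candidate fails on at least one observation.

none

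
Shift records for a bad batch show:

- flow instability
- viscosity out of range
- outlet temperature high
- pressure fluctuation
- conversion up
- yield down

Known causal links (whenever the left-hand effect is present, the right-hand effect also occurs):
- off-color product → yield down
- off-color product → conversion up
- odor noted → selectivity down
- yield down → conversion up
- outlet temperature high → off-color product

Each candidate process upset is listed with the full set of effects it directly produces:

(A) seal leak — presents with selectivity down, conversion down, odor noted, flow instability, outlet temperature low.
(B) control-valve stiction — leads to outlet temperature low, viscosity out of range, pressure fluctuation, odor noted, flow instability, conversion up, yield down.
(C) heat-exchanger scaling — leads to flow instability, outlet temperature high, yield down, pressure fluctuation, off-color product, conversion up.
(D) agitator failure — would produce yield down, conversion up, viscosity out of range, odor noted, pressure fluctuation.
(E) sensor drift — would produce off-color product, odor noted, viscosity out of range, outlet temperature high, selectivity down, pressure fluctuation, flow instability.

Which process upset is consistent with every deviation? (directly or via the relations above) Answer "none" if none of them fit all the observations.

Checking each candidate against the observations:
(A) seal leak — flow instability ✓; viscosity out of range ✗; outlet temperature high ✗; pressure fluctuation ✗; conversion up ✗; yield down ✗
(B) control-valve stiction — flow instability ✓; viscosity out of range ✓; outlet temperature high ✗; pressure fluctuation ✓; conversion up ✓; yield down ✓
(C) heat-exchanger scaling — flow instability ✓; viscosity out of range ✗; outlet temperature high ✓; pressure fluctuation ✓; conversion up ✓; yield down ✓
(D) agitator failure — flow instability ✗; viscosity out of range ✓; outlet temperature high ✗; pressure fluctuation ✓; conversion up ✓; yield down ✓
(E) sensor drift — accounts for every observation (conversion up by off-color product → conversion up)
Only (E) is consistent with every observation.

E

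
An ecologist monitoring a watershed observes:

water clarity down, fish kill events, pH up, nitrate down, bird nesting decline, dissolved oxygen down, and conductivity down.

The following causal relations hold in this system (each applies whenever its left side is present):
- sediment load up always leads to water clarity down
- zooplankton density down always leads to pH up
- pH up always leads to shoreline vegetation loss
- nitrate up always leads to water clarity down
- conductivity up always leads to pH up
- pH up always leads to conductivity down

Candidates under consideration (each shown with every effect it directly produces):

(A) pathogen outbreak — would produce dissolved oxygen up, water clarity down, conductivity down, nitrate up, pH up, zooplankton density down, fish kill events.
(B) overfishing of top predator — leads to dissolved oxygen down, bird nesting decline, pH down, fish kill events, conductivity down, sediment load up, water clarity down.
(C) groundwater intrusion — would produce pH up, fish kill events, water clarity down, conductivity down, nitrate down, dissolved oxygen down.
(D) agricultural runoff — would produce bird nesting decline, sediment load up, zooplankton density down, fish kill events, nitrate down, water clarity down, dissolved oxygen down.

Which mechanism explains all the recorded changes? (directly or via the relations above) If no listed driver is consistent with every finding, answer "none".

D

Checking each candidate against the observations:
(A) pathogen outbreak — water clarity down yes; fish kill events yes; pH up yes; nitrate down NO; bird nesting decline NO; dissolved oxygen down NO; conductivity down yes
(B) overfishing of top predator — water clarity down yes; fish kill events yes; pH up NO; nitrate down NO; bird nesting decline yes; dissolved oxygen down yes; conductivity down yes
(C) groundwater intrusion — water clarity down yes; fish kill events yes; pH up yes; nitrate down yes; bird nesting decline NO; dissolved oxygen down yes; conductivity down yes
(D) agricultural runoff — water clarity down yes; fish kill events yes; pH up yes (through zooplankton density down → pH up); nitrate down yes; bird nesting decline yes; dissolved oxygen down yes; conductivity down yes (through zooplankton density down → pH up → conductivity down)
(D) alone accounts for all the evidence.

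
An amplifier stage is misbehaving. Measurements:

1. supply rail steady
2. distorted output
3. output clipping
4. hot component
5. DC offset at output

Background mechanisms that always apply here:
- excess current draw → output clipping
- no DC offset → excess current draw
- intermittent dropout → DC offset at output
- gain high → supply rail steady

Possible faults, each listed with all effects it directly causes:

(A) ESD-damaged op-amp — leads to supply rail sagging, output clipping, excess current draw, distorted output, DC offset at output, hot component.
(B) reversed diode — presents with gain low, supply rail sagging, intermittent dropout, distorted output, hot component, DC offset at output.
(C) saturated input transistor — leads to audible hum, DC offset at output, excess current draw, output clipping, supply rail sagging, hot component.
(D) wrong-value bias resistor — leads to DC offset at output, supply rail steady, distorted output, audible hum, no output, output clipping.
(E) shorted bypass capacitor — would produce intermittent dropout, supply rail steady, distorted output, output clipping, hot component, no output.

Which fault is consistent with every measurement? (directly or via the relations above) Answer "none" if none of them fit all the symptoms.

Testing each hypothesis:
(A) ESD-damaged op-amp — supply rail steady miss; distorted output match; output clipping match; hot component match; DC offset at output match
(B) reversed diode — supply rail steady miss; distorted output match; output clipping miss; hot component match; DC offset at output match
(C) saturated input transistor — fails on supply rail steady, distorted output (predicts supply rail sagging, not supply rail steady)
(D) wrong-value bias resistor — does not account for hot component
(E) shorted bypass capacitor — supply rail steady match; distorted output match; output clipping match; hot component match; DC offset at output match (through intermittent dropout → DC offset at output)
Only (E) is consistent with every observation.

E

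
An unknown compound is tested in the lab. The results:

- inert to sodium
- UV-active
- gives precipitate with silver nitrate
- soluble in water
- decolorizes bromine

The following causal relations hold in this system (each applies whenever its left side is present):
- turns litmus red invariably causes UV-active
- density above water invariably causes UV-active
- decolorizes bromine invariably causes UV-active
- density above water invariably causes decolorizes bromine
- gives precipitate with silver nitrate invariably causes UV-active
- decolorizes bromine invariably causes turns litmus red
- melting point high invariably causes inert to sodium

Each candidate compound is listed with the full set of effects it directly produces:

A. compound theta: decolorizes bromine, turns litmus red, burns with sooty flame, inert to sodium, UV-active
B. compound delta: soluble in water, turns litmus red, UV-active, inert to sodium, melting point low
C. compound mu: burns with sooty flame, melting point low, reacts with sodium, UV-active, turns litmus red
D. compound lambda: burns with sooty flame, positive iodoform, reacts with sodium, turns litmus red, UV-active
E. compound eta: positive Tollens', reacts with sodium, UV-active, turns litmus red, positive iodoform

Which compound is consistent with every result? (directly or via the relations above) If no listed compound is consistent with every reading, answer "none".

For each candidate, compare predicted effects to what was observed:
(A) compound theta — does not account for gives precipitate with silver nitrate, soluble in water
(B) compound delta — inert to sodium match; UV-active match; gives precipitate with silver nitrate miss; soluble in water match; decolorizes bromine miss
(C) compound mu — inert to sodium miss; UV-active match; gives precipitate with silver nitrate miss; soluble in water miss; decolorizes bromine miss
(D) compound lambda — inert to sodium miss; UV-active match; gives precipitate with silver nitrate miss; soluble in water miss; decolorizes bromine miss
(E) compound eta — fails on inert to sodium, gives precipitate with silver nitrate, soluble in water, decolorizes bromine (predicts reacts with sodium, not inert to sodium)
Every candidate fails on at least one observation.

none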